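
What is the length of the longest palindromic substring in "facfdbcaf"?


Input: "facfdbcaf"
Checking substrings for palindromes:
  No multi-char palindromic substrings found
Longest palindromic substring: "f" with length 1

1


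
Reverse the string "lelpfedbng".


Input: lelpfedbng
Reading characters right to left:
  Position 9: 'g'
  Position 8: 'n'
  Position 7: 'b'
  Position 6: 'd'
  Position 5: 'e'
  Position 4: 'f'
  Position 3: 'p'
  Position 2: 'l'
  Position 1: 'e'
  Position 0: 'l'
Reversed: gnbdefplel

gnbdefplel


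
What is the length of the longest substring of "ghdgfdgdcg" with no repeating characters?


Input: "ghdgfdgdcg"
Sliding window (track last position of each char):
  Position 0 ('g'): window [0,0] length 1 -- new best
  Position 1 ('h'): window [0,1] length 2 -- new best
  Position 2 ('d'): window [0,2] length 3 -- new best
  Position 3 ('g'): repeat (last at 0), move window start to 1
  Position 3 ('g'): window [1,3] length 3
  Position 4 ('f'): window [1,4] length 4 -- new best
  Position 5 ('d'): repeat (last at 2), move window start to 3
  Position 5 ('d'): window [3,5] length 3
  Position 6 ('g'): repeat (last at 3), move window start to 4
  Position 6 ('g'): window [4,6] length 3
  Position 7 ('d'): repeat (last at 5), move window start to 6
  Position 7 ('d'): window [6,7] length 2
  Position 8 ('c'): window [6,8] length 3
  Position 9 ('g'): repeat (last at 6), move window start to 7
  Position 9 ('g'): window [7,9] length 3
Longest substring with no repeats: "hdgf" with length 4

4


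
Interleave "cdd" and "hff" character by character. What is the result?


Interleaving "cdd" and "hff":
  Position 0: 'c' from first, 'h' from second => "ch"
  Position 1: 'd' from first, 'f' from second => "df"
  Position 2: 'd' from first, 'f' from second => "df"
Result: chdfdf

chdfdf


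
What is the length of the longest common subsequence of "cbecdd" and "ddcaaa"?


LCS of "cbecdd" and "ddcaaa"
DP table:
           d    d    c    a    a    a
      0    0    0    0    0    0    0
  c   0    0    0    1    1    1    1
  b   0    0    0    1    1    1    1
  e   0    0    0    1    1    1    1
  c   0    0    0    1    1    1    1
  d   0    1    1    1    1    1    1
  d   0    1    2    2    2    2    2
LCS length = dp[6][6] = 2

2


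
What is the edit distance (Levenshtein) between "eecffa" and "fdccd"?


Computing edit distance: "eecffa" -> "fdccd"
DP table:
           f    d    c    c    d
      0    1    2    3    4    5
  e   1    1    2    3    4    5
  e   2    2    2    3    4    5
  c   3    3    3    2    3    4
  f   4    3    4    3    3    4
  f   5    4    4    4    4    4
  a   6    5    5    5    5    5
Edit distance = dp[6][5] = 5

5


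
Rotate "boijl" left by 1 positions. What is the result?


Input: "boijl", rotate left by 1
First 1 characters: "b"
Remaining characters: "oijl"
Concatenate remaining + first: "oijl" + "b" = "oijlb"

oijlb


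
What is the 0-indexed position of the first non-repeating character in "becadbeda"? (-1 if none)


Input: becadbeda
Character frequencies:
  'a': 2
  'b': 2
  'c': 1
  'd': 2
  'e': 2
Scanning left to right for freq == 1:
  Position 0 ('b'): freq=2, skip
  Position 1 ('e'): freq=2, skip
  Position 2 ('c'): unique! => answer = 2

2


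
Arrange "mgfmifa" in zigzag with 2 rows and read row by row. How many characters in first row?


Zigzag "mgfmifa" into 2 rows:
Placing characters:
  'm' => row 0
  'g' => row 1
  'f' => row 0
  'm' => row 1
  'i' => row 0
  'f' => row 1
  'a' => row 0
Rows:
  Row 0: "mfia"
  Row 1: "gmf"
First row length: 4

4


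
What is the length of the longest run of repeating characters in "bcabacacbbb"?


Input: "bcabacacbbb"
Scanning for longest run:
  Position 1 ('c'): new char, reset run to 1
  Position 2 ('a'): new char, reset run to 1
  Position 3 ('b'): new char, reset run to 1
  Position 4 ('a'): new char, reset run to 1
  Position 5 ('c'): new char, reset run to 1
  Position 6 ('a'): new char, reset run to 1
  Position 7 ('c'): new char, reset run to 1
  Position 8 ('b'): new char, reset run to 1
  Position 9 ('b'): continues run of 'b', length=2
  Position 10 ('b'): continues run of 'b', length=3
Longest run: 'b' with length 3

3


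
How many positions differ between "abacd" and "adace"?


Comparing "abacd" and "adace" position by position:
  Position 0: 'a' vs 'a' => same
  Position 1: 'b' vs 'd' => DIFFER
  Position 2: 'a' vs 'a' => same
  Position 3: 'c' vs 'c' => same
  Position 4: 'd' vs 'e' => DIFFER
Positions that differ: 2

2


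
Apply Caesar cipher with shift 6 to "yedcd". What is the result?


Caesar cipher: shift "yedcd" by 6
  'y' (pos 24) + 6 = pos 4 = 'e'
  'e' (pos 4) + 6 = pos 10 = 'k'
  'd' (pos 3) + 6 = pos 9 = 'j'
  'c' (pos 2) + 6 = pos 8 = 'i'
  'd' (pos 3) + 6 = pos 9 = 'j'
Result: ekjij

ekjij


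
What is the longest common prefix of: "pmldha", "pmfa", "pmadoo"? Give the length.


Words: pmldha, pmfa, pmadoo
  Position 0: all 'p' => match
  Position 1: all 'm' => match
  Position 2: ('l', 'f', 'a') => mismatch, stop
LCP = "pm" (length 2)

2


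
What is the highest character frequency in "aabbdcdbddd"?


Input: aabbdcdbddd
Character counts:
  'a': 2
  'b': 3
  'c': 1
  'd': 5
Maximum frequency: 5

5


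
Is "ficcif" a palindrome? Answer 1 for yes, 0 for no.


Input: ficcif
Reversed: ficcif
  Compare pos 0 ('f') with pos 5 ('f'): match
  Compare pos 1 ('i') with pos 4 ('i'): match
  Compare pos 2 ('c') with pos 3 ('c'): match
Result: palindrome

1


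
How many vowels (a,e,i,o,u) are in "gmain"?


Input: gmain
Checking each character:
  'g' at position 0: consonant
  'm' at position 1: consonant
  'a' at position 2: vowel (running total: 1)
  'i' at position 3: vowel (running total: 2)
  'n' at position 4: consonant
Total vowels: 2

2


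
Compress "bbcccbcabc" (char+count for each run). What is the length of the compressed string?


Input: bbcccbcabc
Runs:
  'b' x 2 => "b2"
  'c' x 3 => "c3"
  'b' x 1 => "b1"
  'c' x 1 => "c1"
  'a' x 1 => "a1"
  'b' x 1 => "b1"
  'c' x 1 => "c1"
Compressed: "b2c3b1c1a1b1c1"
Compressed length: 14

14


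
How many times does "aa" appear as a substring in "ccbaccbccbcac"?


Searching for "aa" in "ccbaccbccbcac"
Scanning each position:
  Position 0: "cc" => no
  Position 1: "cb" => no
  Position 2: "ba" => no
  Position 3: "ac" => no
  Position 4: "cc" => no
  Position 5: "cb" => no
  Position 6: "bc" => no
  Position 7: "cc" => no
  Position 8: "cb" => no
  Position 9: "bc" => no
  Position 10: "ca" => no
  Position 11: "ac" => no
Total occurrences: 0

0


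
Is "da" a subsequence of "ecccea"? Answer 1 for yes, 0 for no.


Check if "da" is a subsequence of "ecccea"
Greedy scan:
  Position 0 ('e'): no match needed
  Position 1 ('c'): no match needed
  Position 2 ('c'): no match needed
  Position 3 ('c'): no match needed
  Position 4 ('e'): no match needed
  Position 5 ('a'): no match needed
Only matched 0/2 characters => not a subsequence

0


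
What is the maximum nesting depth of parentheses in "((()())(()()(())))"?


Input: "((()())(()()(())))"
Tracking depth:
  Position 0 '(': depth becomes 1
  Position 1 '(': depth becomes 2
  Position 2 '(': depth becomes 3
  Position 3 ')': depth becomes 2
  Position 4 '(': depth becomes 3
  Position 5 ')': depth becomes 2
  Position 6 ')': depth becomes 1
  Position 7 '(': depth becomes 2
  Position 8 '(': depth becomes 3
  Position 9 ')': depth becomes 2
  Position 10 '(': depth becomes 3
  Position 11 ')': depth becomes 2
  Position 12 '(': depth becomes 3
  Position 13 '(': depth becomes 4
  Position 14 ')': depth becomes 3
  Position 15 ')': depth becomes 2
  Position 16 ')': depth becomes 1
  Position 17 ')': depth becomes 0
Maximum depth reached: 4

4


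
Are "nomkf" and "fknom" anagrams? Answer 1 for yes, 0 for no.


Strings: "nomkf", "fknom"
Sorted first:  fkmno
Sorted second: fkmno
Sorted forms match => anagrams

1


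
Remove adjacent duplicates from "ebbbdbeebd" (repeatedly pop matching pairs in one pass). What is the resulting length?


Input: ebbbdbeebd
Stack-based adjacent duplicate removal:
  Read 'e': push. Stack: e
  Read 'b': push. Stack: eb
  Read 'b': matches stack top 'b' => pop. Stack: e
  Read 'b': push. Stack: eb
  Read 'd': push. Stack: ebd
  Read 'b': push. Stack: ebdb
  Read 'e': push. Stack: ebdbe
  Read 'e': matches stack top 'e' => pop. Stack: ebdb
  Read 'b': matches stack top 'b' => pop. Stack: ebd
  Read 'd': matches stack top 'd' => pop. Stack: eb
Final stack: "eb" (length 2)

2


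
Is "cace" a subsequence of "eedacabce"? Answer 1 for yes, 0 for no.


Check if "cace" is a subsequence of "eedacabce"
Greedy scan:
  Position 0 ('e'): no match needed
  Position 1 ('e'): no match needed
  Position 2 ('d'): no match needed
  Position 3 ('a'): no match needed
  Position 4 ('c'): matches sub[0] = 'c'
  Position 5 ('a'): matches sub[1] = 'a'
  Position 6 ('b'): no match needed
  Position 7 ('c'): matches sub[2] = 'c'
  Position 8 ('e'): matches sub[3] = 'e'
All 4 characters matched => is a subsequence

1


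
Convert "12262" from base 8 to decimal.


Input: "12262" in base 8
Positional expansion:
  Digit '1' (value 1) x 8^4 = 4096
  Digit '2' (value 2) x 8^3 = 1024
  Digit '2' (value 2) x 8^2 = 128
  Digit '6' (value 6) x 8^1 = 48
  Digit '2' (value 2) x 8^0 = 2
Sum = 5298

5298


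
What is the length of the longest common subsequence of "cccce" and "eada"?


LCS of "cccce" and "eada"
DP table:
           e    a    d    a
      0    0    0    0    0
  c   0    0    0    0    0
  c   0    0    0    0    0
  c   0    0    0    0    0
  c   0    0    0    0    0
  e   0    1    1    1    1
LCS length = dp[5][4] = 1

1


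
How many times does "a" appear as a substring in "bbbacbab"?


Searching for "a" in "bbbacbab"
Scanning each position:
  Position 0: "b" => no
  Position 1: "b" => no
  Position 2: "b" => no
  Position 3: "a" => MATCH
  Position 4: "c" => no
  Position 5: "b" => no
  Position 6: "a" => MATCH
  Position 7: "b" => no
Total occurrences: 2

2


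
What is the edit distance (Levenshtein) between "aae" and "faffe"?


Computing edit distance: "aae" -> "faffe"
DP table:
           f    a    f    f    e
      0    1    2    3    4    5
  a   1    1    1    2    3    4
  a   2    2    1    2    3    4
  e   3    3    2    2    3    3
Edit distance = dp[3][5] = 3

3


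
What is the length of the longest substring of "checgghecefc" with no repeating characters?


Input: "checgghecefc"
Sliding window (track last position of each char):
  Position 0 ('c'): window [0,0] length 1 -- new best
  Position 1 ('h'): window [0,1] length 2 -- new best
  Position 2 ('e'): window [0,2] length 3 -- new best
  Position 3 ('c'): repeat (last at 0), move window start to 1
  Position 3 ('c'): window [1,3] length 3
  Position 4 ('g'): window [1,4] length 4 -- new best
  Position 5 ('g'): repeat (last at 4), move window start to 5
  Position 5 ('g'): window [5,5] length 1
  Position 6 ('h'): window [5,6] length 2
  Position 7 ('e'): window [5,7] length 3
  Position 8 ('c'): window [5,8] length 4
  Position 9 ('e'): repeat (last at 7), move window start to 8
  Position 9 ('e'): window [8,9] length 2
  Position 10 ('f'): window [8,10] length 3
  Position 11 ('c'): repeat (last at 8), move window start to 9
  Position 11 ('c'): window [9,11] length 3
Longest substring with no repeats: "hecg" with length 4

4


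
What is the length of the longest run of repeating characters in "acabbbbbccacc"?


Input: "acabbbbbccacc"
Scanning for longest run:
  Position 1 ('c'): new char, reset run to 1
  Position 2 ('a'): new char, reset run to 1
  Position 3 ('b'): new char, reset run to 1
  Position 4 ('b'): continues run of 'b', length=2
  Position 5 ('b'): continues run of 'b', length=3
  Position 6 ('b'): continues run of 'b', length=4
  Position 7 ('b'): continues run of 'b', length=5
  Position 8 ('c'): new char, reset run to 1
  Position 9 ('c'): continues run of 'c', length=2
  Position 10 ('a'): new char, reset run to 1
  Position 11 ('c'): new char, reset run to 1
  Position 12 ('c'): continues run of 'c', length=2
Longest run: 'b' with length 5

5


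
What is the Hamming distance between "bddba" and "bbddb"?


Comparing "bddba" and "bbddb" position by position:
  Position 0: 'b' vs 'b' => same
  Position 1: 'd' vs 'b' => differ
  Position 2: 'd' vs 'd' => same
  Position 3: 'b' vs 'd' => differ
  Position 4: 'a' vs 'b' => differ
Total differences (Hamming distance): 3

3


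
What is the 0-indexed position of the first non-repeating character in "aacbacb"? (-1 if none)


Input: aacbacb
Character frequencies:
  'a': 3
  'b': 2
  'c': 2
Scanning left to right for freq == 1:
  Position 0 ('a'): freq=3, skip
  Position 1 ('a'): freq=3, skip
  Position 2 ('c'): freq=2, skip
  Position 3 ('b'): freq=2, skip
  Position 4 ('a'): freq=3, skip
  Position 5 ('c'): freq=2, skip
  Position 6 ('b'): freq=2, skip
  No unique character found => answer = -1

-1


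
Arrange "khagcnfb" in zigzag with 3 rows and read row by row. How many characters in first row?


Zigzag "khagcnfb" into 3 rows:
Placing characters:
  'k' => row 0
  'h' => row 1
  'a' => row 2
  'g' => row 1
  'c' => row 0
  'n' => row 1
  'f' => row 2
  'b' => row 1
Rows:
  Row 0: "kc"
  Row 1: "hgnb"
  Row 2: "af"
First row length: 2

2


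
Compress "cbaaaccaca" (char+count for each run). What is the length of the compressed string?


Input: cbaaaccaca
Runs:
  'c' x 1 => "c1"
  'b' x 1 => "b1"
  'a' x 3 => "a3"
  'c' x 2 => "c2"
  'a' x 1 => "a1"
  'c' x 1 => "c1"
  'a' x 1 => "a1"
Compressed: "c1b1a3c2a1c1a1"
Compressed length: 14

14


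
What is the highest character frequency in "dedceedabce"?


Input: dedceedabce
Character counts:
  'a': 1
  'b': 1
  'c': 2
  'd': 3
  'e': 4
Maximum frequency: 4

4


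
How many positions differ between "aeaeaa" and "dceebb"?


Comparing "aeaeaa" and "dceebb" position by position:
  Position 0: 'a' vs 'd' => DIFFER
  Position 1: 'e' vs 'c' => DIFFER
  Position 2: 'a' vs 'e' => DIFFER
  Position 3: 'e' vs 'e' => same
  Position 4: 'a' vs 'b' => DIFFER
  Position 5: 'a' vs 'b' => DIFFER
Positions that differ: 5

5


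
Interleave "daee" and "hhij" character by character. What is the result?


Interleaving "daee" and "hhij":
  Position 0: 'd' from first, 'h' from second => "dh"
  Position 1: 'a' from first, 'h' from second => "ah"
  Position 2: 'e' from first, 'i' from second => "ei"
  Position 3: 'e' from first, 'j' from second => "ej"
Result: dhaheiej

dhaheiej


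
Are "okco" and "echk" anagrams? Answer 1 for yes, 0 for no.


Strings: "okco", "echk"
Sorted first:  ckoo
Sorted second: cehk
Differ at position 1: 'k' vs 'e' => not anagrams

0


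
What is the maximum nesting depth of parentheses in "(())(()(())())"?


Input: "(())(()(())())"
Tracking depth:
  Position 0 '(': depth becomes 1
  Position 1 '(': depth becomes 2
  Position 2 ')': depth becomes 1
  Position 3 ')': depth becomes 0
  Position 4 '(': depth becomes 1
  Position 5 '(': depth becomes 2
  Position 6 ')': depth becomes 1
  Position 7 '(': depth becomes 2
  Position 8 '(': depth becomes 3
  Position 9 ')': depth becomes 2
  Position 10 ')': depth becomes 1
  Position 11 '(': depth becomes 2
  Position 12 ')': depth becomes 1
  Position 13 ')': depth becomes 0
Maximum depth reached: 3

3


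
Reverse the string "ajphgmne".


Input: ajphgmne
Reading characters right to left:
  Position 7: 'e'
  Position 6: 'n'
  Position 5: 'm'
  Position 4: 'g'
  Position 3: 'h'
  Position 2: 'p'
  Position 1: 'j'
  Position 0: 'a'
Reversed: enmghpja

enmghpja


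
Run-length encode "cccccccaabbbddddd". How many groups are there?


Input: cccccccaabbbddddd
Scanning for consecutive runs:
  Group 1: 'c' x 7 (positions 0-6)
  Group 2: 'a' x 2 (positions 7-8)
  Group 3: 'b' x 3 (positions 9-11)
  Group 4: 'd' x 5 (positions 12-16)
Total groups: 4

4


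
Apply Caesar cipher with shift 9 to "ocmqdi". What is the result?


Caesar cipher: shift "ocmqdi" by 9
  'o' (pos 14) + 9 = pos 23 = 'x'
  'c' (pos 2) + 9 = pos 11 = 'l'
  'm' (pos 12) + 9 = pos 21 = 'v'
  'q' (pos 16) + 9 = pos 25 = 'z'
  'd' (pos 3) + 9 = pos 12 = 'm'
  'i' (pos 8) + 9 = pos 17 = 'r'
Result: xlvzmr

xlvzmr


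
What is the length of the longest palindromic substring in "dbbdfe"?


Input: "dbbdfe"
Checking substrings for palindromes:
  [0:4] "dbbd" (len 4) => palindrome
  [1:3] "bb" (len 2) => palindrome
Longest palindromic substring: "dbbd" with length 4

4


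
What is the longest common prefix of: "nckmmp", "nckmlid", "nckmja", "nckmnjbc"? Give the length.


Words: nckmmp, nckmlid, nckmja, nckmnjbc
  Position 0: all 'n' => match
  Position 1: all 'c' => match
  Position 2: all 'k' => match
  Position 3: all 'm' => match
  Position 4: ('m', 'l', 'j', 'n') => mismatch, stop
LCP = "nckm" (length 4)

4


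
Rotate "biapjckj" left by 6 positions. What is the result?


Input: "biapjckj", rotate left by 6
First 6 characters: "biapjc"
Remaining characters: "kj"
Concatenate remaining + first: "kj" + "biapjc" = "kjbiapjc"

kjbiapjc


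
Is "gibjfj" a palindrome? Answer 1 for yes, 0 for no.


Input: gibjfj
Reversed: jfjbig
  Compare pos 0 ('g') with pos 5 ('j'): MISMATCH
  Compare pos 1 ('i') with pos 4 ('f'): MISMATCH
  Compare pos 2 ('b') with pos 3 ('j'): MISMATCH
Result: not a palindrome

0


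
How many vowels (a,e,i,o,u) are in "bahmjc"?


Input: bahmjc
Checking each character:
  'b' at position 0: consonant
  'a' at position 1: vowel (running total: 1)
  'h' at position 2: consonant
  'm' at position 3: consonant
  'j' at position 4: consonant
  'c' at position 5: consonant
Total vowels: 1

1


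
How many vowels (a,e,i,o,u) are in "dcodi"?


Input: dcodi
Checking each character:
  'd' at position 0: consonant
  'c' at position 1: consonant
  'o' at position 2: vowel (running total: 1)
  'd' at position 3: consonant
  'i' at position 4: vowel (running total: 2)
Total vowels: 2

2


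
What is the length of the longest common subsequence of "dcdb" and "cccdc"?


LCS of "dcdb" and "cccdc"
DP table:
           c    c    c    d    c
      0    0    0    0    0    0
  d   0    0    0    0    1    1
  c   0    1    1    1    1    2
  d   0    1    1    1    2    2
  b   0    1    1    1    2    2
LCS length = dp[4][5] = 2

2


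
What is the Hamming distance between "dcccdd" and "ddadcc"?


Comparing "dcccdd" and "ddadcc" position by position:
  Position 0: 'd' vs 'd' => same
  Position 1: 'c' vs 'd' => differ
  Position 2: 'c' vs 'a' => differ
  Position 3: 'c' vs 'd' => differ
  Position 4: 'd' vs 'c' => differ
  Position 5: 'd' vs 'c' => differ
Total differences (Hamming distance): 5

5


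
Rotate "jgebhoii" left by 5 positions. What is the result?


Input: "jgebhoii", rotate left by 5
First 5 characters: "jgebh"
Remaining characters: "oii"
Concatenate remaining + first: "oii" + "jgebh" = "oiijgebh"

oiijgebh


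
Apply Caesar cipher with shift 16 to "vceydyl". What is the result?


Caesar cipher: shift "vceydyl" by 16
  'v' (pos 21) + 16 = pos 11 = 'l'
  'c' (pos 2) + 16 = pos 18 = 's'
  'e' (pos 4) + 16 = pos 20 = 'u'
  'y' (pos 24) + 16 = pos 14 = 'o'
  'd' (pos 3) + 16 = pos 19 = 't'
  'y' (pos 24) + 16 = pos 14 = 'o'
  'l' (pos 11) + 16 = pos 1 = 'b'
Result: lsuotob

lsuotob


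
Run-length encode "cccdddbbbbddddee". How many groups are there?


Input: cccdddbbbbddddee
Scanning for consecutive runs:
  Group 1: 'c' x 3 (positions 0-2)
  Group 2: 'd' x 3 (positions 3-5)
  Group 3: 'b' x 4 (positions 6-9)
  Group 4: 'd' x 4 (positions 10-13)
  Group 5: 'e' x 2 (positions 14-15)
Total groups: 5

5


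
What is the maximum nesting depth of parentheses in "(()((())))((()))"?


Input: "(()((())))((()))"
Tracking depth:
  Position 0 '(': depth becomes 1
  Position 1 '(': depth becomes 2
  Position 2 ')': depth becomes 1
  Position 3 '(': depth becomes 2
  Position 4 '(': depth becomes 3
  Position 5 '(': depth becomes 4
  Position 6 ')': depth becomes 3
  Position 7 ')': depth becomes 2
  Position 8 ')': depth becomes 1
  Position 9 ')': depth becomes 0
  Position 10 '(': depth becomes 1
  Position 11 '(': depth becomes 2
  Position 12 '(': depth becomes 3
  Position 13 ')': depth becomes 2
  Position 14 ')': depth becomes 1
  Position 15 ')': depth becomes 0
Maximum depth reached: 4

4


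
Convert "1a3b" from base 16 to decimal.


Input: "1a3b" in base 16
Positional expansion:
  Digit '1' (value 1) x 16^3 = 4096
  Digit 'a' (value 10) x 16^2 = 2560
  Digit '3' (value 3) x 16^1 = 48
  Digit 'b' (value 11) x 16^0 = 11
Sum = 6715

6715


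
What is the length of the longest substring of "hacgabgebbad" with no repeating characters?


Input: "hacgabgebbad"
Sliding window (track last position of each char):
  Position 0 ('h'): window [0,0] length 1 -- new best
  Position 1 ('a'): window [0,1] length 2 -- new best
  Position 2 ('c'): window [0,2] length 3 -- new best
  Position 3 ('g'): window [0,3] length 4 -- new best
  Position 4 ('a'): repeat (last at 1), move window start to 2
  Position 4 ('a'): window [2,4] length 3
  Position 5 ('b'): window [2,5] length 4
  Position 6 ('g'): repeat (last at 3), move window start to 4
  Position 6 ('g'): window [4,6] length 3
  Position 7 ('e'): window [4,7] length 4
  Position 8 ('b'): repeat (last at 5), move window start to 6
  Position 8 ('b'): window [6,8] length 3
  Position 9 ('b'): repeat (last at 8), move window start to 9
  Position 9 ('b'): window [9,9] length 1
  Position 10 ('a'): window [9,10] length 2
  Position 11 ('d'): window [9,11] length 3
Longest substring with no repeats: "hacg" with length 4

4


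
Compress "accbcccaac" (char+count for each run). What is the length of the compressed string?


Input: accbcccaac
Runs:
  'a' x 1 => "a1"
  'c' x 2 => "c2"
  'b' x 1 => "b1"
  'c' x 3 => "c3"
  'a' x 2 => "a2"
  'c' x 1 => "c1"
Compressed: "a1c2b1c3a2c1"
Compressed length: 12

12


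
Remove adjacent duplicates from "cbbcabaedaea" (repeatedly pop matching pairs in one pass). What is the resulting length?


Input: cbbcabaedaea
Stack-based adjacent duplicate removal:
  Read 'c': push. Stack: c
  Read 'b': push. Stack: cb
  Read 'b': matches stack top 'b' => pop. Stack: c
  Read 'c': matches stack top 'c' => pop. Stack: (empty)
  Read 'a': push. Stack: a
  Read 'b': push. Stack: ab
  Read 'a': push. Stack: aba
  Read 'e': push. Stack: abae
  Read 'd': push. Stack: abaed
  Read 'a': push. Stack: abaeda
  Read 'e': push. Stack: abaedae
  Read 'a': push. Stack: abaedaea
Final stack: "abaedaea" (length 8)

8


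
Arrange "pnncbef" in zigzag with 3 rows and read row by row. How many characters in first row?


Zigzag "pnncbef" into 3 rows:
Placing characters:
  'p' => row 0
  'n' => row 1
  'n' => row 2
  'c' => row 1
  'b' => row 0
  'e' => row 1
  'f' => row 2
Rows:
  Row 0: "pb"
  Row 1: "nce"
  Row 2: "nf"
First row length: 2

2


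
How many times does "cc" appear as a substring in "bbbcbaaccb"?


Searching for "cc" in "bbbcbaaccb"
Scanning each position:
  Position 0: "bb" => no
  Position 1: "bb" => no
  Position 2: "bc" => no
  Position 3: "cb" => no
  Position 4: "ba" => no
  Position 5: "aa" => no
  Position 6: "ac" => no
  Position 7: "cc" => MATCH
  Position 8: "cb" => no
Total occurrences: 1

1


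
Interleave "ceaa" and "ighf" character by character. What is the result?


Interleaving "ceaa" and "ighf":
  Position 0: 'c' from first, 'i' from second => "ci"
  Position 1: 'e' from first, 'g' from second => "eg"
  Position 2: 'a' from first, 'h' from second => "ah"
  Position 3: 'a' from first, 'f' from second => "af"
Result: ciegahaf

ciegahaf


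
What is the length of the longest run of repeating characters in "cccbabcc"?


Input: "cccbabcc"
Scanning for longest run:
  Position 1 ('c'): continues run of 'c', length=2
  Position 2 ('c'): continues run of 'c', length=3
  Position 3 ('b'): new char, reset run to 1
  Position 4 ('a'): new char, reset run to 1
  Position 5 ('b'): new char, reset run to 1
  Position 6 ('c'): new char, reset run to 1
  Position 7 ('c'): continues run of 'c', length=2
Longest run: 'c' with length 3

3


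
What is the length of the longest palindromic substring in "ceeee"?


Input: "ceeee"
Checking substrings for palindromes:
  [1:5] "eeee" (len 4) => palindrome
  [1:4] "eee" (len 3) => palindrome
  [2:5] "eee" (len 3) => palindrome
  [1:3] "ee" (len 2) => palindrome
  [2:4] "ee" (len 2) => palindrome
  [3:5] "ee" (len 2) => palindrome
Longest palindromic substring: "eeee" with length 4

4


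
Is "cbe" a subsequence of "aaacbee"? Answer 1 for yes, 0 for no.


Check if "cbe" is a subsequence of "aaacbee"
Greedy scan:
  Position 0 ('a'): no match needed
  Position 1 ('a'): no match needed
  Position 2 ('a'): no match needed
  Position 3 ('c'): matches sub[0] = 'c'
  Position 4 ('b'): matches sub[1] = 'b'
  Position 5 ('e'): matches sub[2] = 'e'
  Position 6 ('e'): no match needed
All 3 characters matched => is a subsequence

1


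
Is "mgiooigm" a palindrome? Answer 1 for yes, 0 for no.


Input: mgiooigm
Reversed: mgiooigm
  Compare pos 0 ('m') with pos 7 ('m'): match
  Compare pos 1 ('g') with pos 6 ('g'): match
  Compare pos 2 ('i') with pos 5 ('i'): match
  Compare pos 3 ('o') with pos 4 ('o'): match
Result: palindrome

1


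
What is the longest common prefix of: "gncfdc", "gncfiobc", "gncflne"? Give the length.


Words: gncfdc, gncfiobc, gncflne
  Position 0: all 'g' => match
  Position 1: all 'n' => match
  Position 2: all 'c' => match
  Position 3: all 'f' => match
  Position 4: ('d', 'i', 'l') => mismatch, stop
LCP = "gncf" (length 4)

4


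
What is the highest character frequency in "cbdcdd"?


Input: cbdcdd
Character counts:
  'b': 1
  'c': 2
  'd': 3
Maximum frequency: 3

3


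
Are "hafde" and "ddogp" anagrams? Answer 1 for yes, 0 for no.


Strings: "hafde", "ddogp"
Sorted first:  adefh
Sorted second: ddgop
Differ at position 0: 'a' vs 'd' => not anagrams

0


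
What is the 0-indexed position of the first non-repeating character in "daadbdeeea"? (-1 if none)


Input: daadbdeeea
Character frequencies:
  'a': 3
  'b': 1
  'd': 3
  'e': 3
Scanning left to right for freq == 1:
  Position 0 ('d'): freq=3, skip
  Position 1 ('a'): freq=3, skip
  Position 2 ('a'): freq=3, skip
  Position 3 ('d'): freq=3, skip
  Position 4 ('b'): unique! => answer = 4

4


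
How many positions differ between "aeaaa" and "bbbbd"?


Comparing "aeaaa" and "bbbbd" position by position:
  Position 0: 'a' vs 'b' => DIFFER
  Position 1: 'e' vs 'b' => DIFFER
  Position 2: 'a' vs 'b' => DIFFER
  Position 3: 'a' vs 'b' => DIFFER
  Position 4: 'a' vs 'd' => DIFFER
Positions that differ: 5

5


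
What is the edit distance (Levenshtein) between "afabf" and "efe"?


Computing edit distance: "afabf" -> "efe"
DP table:
           e    f    e
      0    1    2    3
  a   1    1    2    3
  f   2    2    1    2
  a   3    3    2    2
  b   4    4    3    3
  f   5    5    4    4
Edit distance = dp[5][3] = 4

4


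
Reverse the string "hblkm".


Input: hblkm
Reading characters right to left:
  Position 4: 'm'
  Position 3: 'k'
  Position 2: 'l'
  Position 1: 'b'
  Position 0: 'h'
Reversed: mklbh

mklbh


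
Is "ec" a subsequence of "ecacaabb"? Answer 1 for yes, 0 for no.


Check if "ec" is a subsequence of "ecacaabb"
Greedy scan:
  Position 0 ('e'): matches sub[0] = 'e'
  Position 1 ('c'): matches sub[1] = 'c'
  Position 2 ('a'): no match needed
  Position 3 ('c'): no match needed
  Position 4 ('a'): no match needed
  Position 5 ('a'): no match needed
  Position 6 ('b'): no match needed
  Position 7 ('b'): no match needed
All 2 characters matched => is a subsequence

1


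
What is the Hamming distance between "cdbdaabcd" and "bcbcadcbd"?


Comparing "cdbdaabcd" and "bcbcadcbd" position by position:
  Position 0: 'c' vs 'b' => differ
  Position 1: 'd' vs 'c' => differ
  Position 2: 'b' vs 'b' => same
  Position 3: 'd' vs 'c' => differ
  Position 4: 'a' vs 'a' => same
  Position 5: 'a' vs 'd' => differ
  Position 6: 'b' vs 'c' => differ
  Position 7: 'c' vs 'b' => differ
  Position 8: 'd' vs 'd' => same
Total differences (Hamming distance): 6

6


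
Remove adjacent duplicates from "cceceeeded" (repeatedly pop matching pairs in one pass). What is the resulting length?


Input: cceceeeded
Stack-based adjacent duplicate removal:
  Read 'c': push. Stack: c
  Read 'c': matches stack top 'c' => pop. Stack: (empty)
  Read 'e': push. Stack: e
  Read 'c': push. Stack: ec
  Read 'e': push. Stack: ece
  Read 'e': matches stack top 'e' => pop. Stack: ec
  Read 'e': push. Stack: ece
  Read 'd': push. Stack: eced
  Read 'e': push. Stack: ecede
  Read 'd': push. Stack: eceded
Final stack: "eceded" (length 6)

6


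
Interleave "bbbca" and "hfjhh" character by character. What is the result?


Interleaving "bbbca" and "hfjhh":
  Position 0: 'b' from first, 'h' from second => "bh"
  Position 1: 'b' from first, 'f' from second => "bf"
  Position 2: 'b' from first, 'j' from second => "bj"
  Position 3: 'c' from first, 'h' from second => "ch"
  Position 4: 'a' from first, 'h' from second => "ah"
Result: bhbfbjchah

bhbfbjchah


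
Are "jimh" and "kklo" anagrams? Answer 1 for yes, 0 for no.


Strings: "jimh", "kklo"
Sorted first:  hijm
Sorted second: kklo
Differ at position 0: 'h' vs 'k' => not anagrams

0


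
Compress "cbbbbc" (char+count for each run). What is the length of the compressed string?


Input: cbbbbc
Runs:
  'c' x 1 => "c1"
  'b' x 4 => "b4"
  'c' x 1 => "c1"
Compressed: "c1b4c1"
Compressed length: 6

6


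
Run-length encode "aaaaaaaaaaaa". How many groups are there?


Input: aaaaaaaaaaaa
Scanning for consecutive runs:
  Group 1: 'a' x 12 (positions 0-11)
Total groups: 1

1


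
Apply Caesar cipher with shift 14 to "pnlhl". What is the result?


Caesar cipher: shift "pnlhl" by 14
  'p' (pos 15) + 14 = pos 3 = 'd'
  'n' (pos 13) + 14 = pos 1 = 'b'
  'l' (pos 11) + 14 = pos 25 = 'z'
  'h' (pos 7) + 14 = pos 21 = 'v'
  'l' (pos 11) + 14 = pos 25 = 'z'
Result: dbzvz

dbzvz


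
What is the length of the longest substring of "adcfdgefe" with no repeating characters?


Input: "adcfdgefe"
Sliding window (track last position of each char):
  Position 0 ('a'): window [0,0] length 1 -- new best
  Position 1 ('d'): window [0,1] length 2 -- new best
  Position 2 ('c'): window [0,2] length 3 -- new best
  Position 3 ('f'): window [0,3] length 4 -- new best
  Position 4 ('d'): repeat (last at 1), move window start to 2
  Position 4 ('d'): window [2,4] length 3
  Position 5 ('g'): window [2,5] length 4
  Position 6 ('e'): window [2,6] length 5 -- new best
  Position 7 ('f'): repeat (last at 3), move window start to 4
  Position 7 ('f'): window [4,7] length 4
  Position 8 ('e'): repeat (last at 6), move window start to 7
  Position 8 ('e'): window [7,8] length 2
Longest substring with no repeats: "cfdge" with length 5

5


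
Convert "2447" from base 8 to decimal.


Input: "2447" in base 8
Positional expansion:
  Digit '2' (value 2) x 8^3 = 1024
  Digit '4' (value 4) x 8^2 = 256
  Digit '4' (value 4) x 8^1 = 32
  Digit '7' (value 7) x 8^0 = 7
Sum = 1319

1319


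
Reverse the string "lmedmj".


Input: lmedmj
Reading characters right to left:
  Position 5: 'j'
  Position 4: 'm'
  Position 3: 'd'
  Position 2: 'e'
  Position 1: 'm'
  Position 0: 'l'
Reversed: jmdeml

jmdeml


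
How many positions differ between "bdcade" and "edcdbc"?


Comparing "bdcade" and "edcdbc" position by position:
  Position 0: 'b' vs 'e' => DIFFER
  Position 1: 'd' vs 'd' => same
  Position 2: 'c' vs 'c' => same
  Position 3: 'a' vs 'd' => DIFFER
  Position 4: 'd' vs 'b' => DIFFER
  Position 5: 'e' vs 'c' => DIFFER
Positions that differ: 4

4


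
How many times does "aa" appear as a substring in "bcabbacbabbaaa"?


Searching for "aa" in "bcabbacbabbaaa"
Scanning each position:
  Position 0: "bc" => no
  Position 1: "ca" => no
  Position 2: "ab" => no
  Position 3: "bb" => no
  Position 4: "ba" => no
  Position 5: "ac" => no
  Position 6: "cb" => no
  Position 7: "ba" => no
  Position 8: "ab" => no
  Position 9: "bb" => no
  Position 10: "ba" => no
  Position 11: "aa" => MATCH
  Position 12: "aa" => MATCH
Total occurrences: 2

2


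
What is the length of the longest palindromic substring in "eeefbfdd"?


Input: "eeefbfdd"
Checking substrings for palindromes:
  [0:3] "eee" (len 3) => palindrome
  [3:6] "fbf" (len 3) => palindrome
  [0:2] "ee" (len 2) => palindrome
  [1:3] "ee" (len 2) => palindrome
  [6:8] "dd" (len 2) => palindrome
Longest palindromic substring: "eee" with length 3

3


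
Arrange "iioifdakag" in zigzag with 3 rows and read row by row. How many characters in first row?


Zigzag "iioifdakag" into 3 rows:
Placing characters:
  'i' => row 0
  'i' => row 1
  'o' => row 2
  'i' => row 1
  'f' => row 0
  'd' => row 1
  'a' => row 2
  'k' => row 1
  'a' => row 0
  'g' => row 1
Rows:
  Row 0: "ifa"
  Row 1: "iidkg"
  Row 2: "oa"
First row length: 3

3


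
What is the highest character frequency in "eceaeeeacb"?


Input: eceaeeeacb
Character counts:
  'a': 2
  'b': 1
  'c': 2
  'e': 5
Maximum frequency: 5

5


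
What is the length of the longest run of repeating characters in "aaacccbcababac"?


Input: "aaacccbcababac"
Scanning for longest run:
  Position 1 ('a'): continues run of 'a', length=2
  Position 2 ('a'): continues run of 'a', length=3
  Position 3 ('c'): new char, reset run to 1
  Position 4 ('c'): continues run of 'c', length=2
  Position 5 ('c'): continues run of 'c', length=3
  Position 6 ('b'): new char, reset run to 1
  Position 7 ('c'): new char, reset run to 1
  Position 8 ('a'): new char, reset run to 1
  Position 9 ('b'): new char, reset run to 1
  Position 10 ('a'): new char, reset run to 1
  Position 11 ('b'): new char, reset run to 1
  Position 12 ('a'): new char, reset run to 1
  Position 13 ('c'): new char, reset run to 1
Longest run: 'a' with length 3

3


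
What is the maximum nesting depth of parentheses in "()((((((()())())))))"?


Input: "()((((((()())())))))"
Tracking depth:
  Position 0 '(': depth becomes 1
  Position 1 ')': depth becomes 0
  Position 2 '(': depth becomes 1
  Position 3 '(': depth becomes 2
  Position 4 '(': depth becomes 3
  Position 5 '(': depth becomes 4
  Position 6 '(': depth becomes 5
  Position 7 '(': depth becomes 6
  Position 8 '(': depth becomes 7
  Position 9 ')': depth becomes 6
  Position 10 '(': depth becomes 7
  Position 11 ')': depth becomes 6
  Position 12 ')': depth becomes 5
  Position 13 '(': depth becomes 6
  Position 14 ')': depth becomes 5
  Position 15 ')': depth becomes 4
  Position 16 ')': depth becomes 3
  Position 17 ')': depth becomes 2
  Position 18 ')': depth becomes 1
  Position 19 ')': depth becomes 0
Maximum depth reached: 7

7


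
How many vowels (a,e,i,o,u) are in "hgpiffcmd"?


Input: hgpiffcmd
Checking each character:
  'h' at position 0: consonant
  'g' at position 1: consonant
  'p' at position 2: consonant
  'i' at position 3: vowel (running total: 1)
  'f' at position 4: consonant
  'f' at position 5: consonant
  'c' at position 6: consonant
  'm' at position 7: consonant
  'd' at position 8: consonant
Total vowels: 1

1


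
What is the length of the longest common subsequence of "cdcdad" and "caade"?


LCS of "cdcdad" and "caade"
DP table:
           c    a    a    d    e
      0    0    0    0    0    0
  c   0    1    1    1    1    1
  d   0    1    1    1    2    2
  c   0    1    1    1    2    2
  d   0    1    1    1    2    2
  a   0    1    2    2    2    2
  d   0    1    2    2    3    3
LCS length = dp[6][5] = 3

3


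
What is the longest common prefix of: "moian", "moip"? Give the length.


Words: moian, moip
  Position 0: all 'm' => match
  Position 1: all 'o' => match
  Position 2: all 'i' => match
  Position 3: ('a', 'p') => mismatch, stop
LCP = "moi" (length 3)

3


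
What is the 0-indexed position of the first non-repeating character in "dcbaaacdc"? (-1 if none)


Input: dcbaaacdc
Character frequencies:
  'a': 3
  'b': 1
  'c': 3
  'd': 2
Scanning left to right for freq == 1:
  Position 0 ('d'): freq=2, skip
  Position 1 ('c'): freq=3, skip
  Position 2 ('b'): unique! => answer = 2

2


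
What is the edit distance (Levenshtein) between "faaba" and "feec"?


Computing edit distance: "faaba" -> "feec"
DP table:
           f    e    e    c
      0    1    2    3    4
  f   1    0    1    2    3
  a   2    1    1    2    3
  a   3    2    2    2    3
  b   4    3    3    3    3
  a   5    4    4    4    4
Edit distance = dp[5][4] = 4

4


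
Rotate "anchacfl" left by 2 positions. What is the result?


Input: "anchacfl", rotate left by 2
First 2 characters: "an"
Remaining characters: "chacfl"
Concatenate remaining + first: "chacfl" + "an" = "chacflan"

chacflan


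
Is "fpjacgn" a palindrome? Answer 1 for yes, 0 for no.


Input: fpjacgn
Reversed: ngcajpf
  Compare pos 0 ('f') with pos 6 ('n'): MISMATCH
  Compare pos 1 ('p') with pos 5 ('g'): MISMATCH
  Compare pos 2 ('j') with pos 4 ('c'): MISMATCH
Result: not a palindrome

0


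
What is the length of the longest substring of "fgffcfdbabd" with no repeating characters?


Input: "fgffcfdbabd"
Sliding window (track last position of each char):
  Position 0 ('f'): window [0,0] length 1 -- new best
  Position 1 ('g'): window [0,1] length 2 -- new best
  Position 2 ('f'): repeat (last at 0), move window start to 1
  Position 2 ('f'): window [1,2] length 2
  Position 3 ('f'): repeat (last at 2), move window start to 3
  Position 3 ('f'): window [3,3] length 1
  Position 4 ('c'): window [3,4] length 2
  Position 5 ('f'): repeat (last at 3), move window start to 4
  Position 5 ('f'): window [4,5] length 2
  Position 6 ('d'): window [4,6] length 3 -- new best
  Position 7 ('b'): window [4,7] length 4 -- new best
  Position 8 ('a'): window [4,8] length 5 -- new best
  Position 9 ('b'): repeat (last at 7), move window start to 8
  Position 9 ('b'): window [8,9] length 2
  Position 10 ('d'): window [8,10] length 3
Longest substring with no repeats: "cfdba" with length 5

5


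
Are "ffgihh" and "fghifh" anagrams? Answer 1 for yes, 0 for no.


Strings: "ffgihh", "fghifh"
Sorted first:  ffghhi
Sorted second: ffghhi
Sorted forms match => anagrams

1


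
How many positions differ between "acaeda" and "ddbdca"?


Comparing "acaeda" and "ddbdca" position by position:
  Position 0: 'a' vs 'd' => DIFFER
  Position 1: 'c' vs 'd' => DIFFER
  Position 2: 'a' vs 'b' => DIFFER
  Position 3: 'e' vs 'd' => DIFFER
  Position 4: 'd' vs 'c' => DIFFER
  Position 5: 'a' vs 'a' => same
Positions that differ: 5

5


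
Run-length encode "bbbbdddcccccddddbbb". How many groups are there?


Input: bbbbdddcccccddddbbb
Scanning for consecutive runs:
  Group 1: 'b' x 4 (positions 0-3)
  Group 2: 'd' x 3 (positions 4-6)
  Group 3: 'c' x 5 (positions 7-11)
  Group 4: 'd' x 4 (positions 12-15)
  Group 5: 'b' x 3 (positions 16-18)
Total groups: 5

5


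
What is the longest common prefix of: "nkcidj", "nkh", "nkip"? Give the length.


Words: nkcidj, nkh, nkip
  Position 0: all 'n' => match
  Position 1: all 'k' => match
  Position 2: ('c', 'h', 'i') => mismatch, stop
LCP = "nk" (length 2)

2


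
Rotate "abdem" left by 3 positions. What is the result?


Input: "abdem", rotate left by 3
First 3 characters: "abd"
Remaining characters: "em"
Concatenate remaining + first: "em" + "abd" = "emabd"

emabd


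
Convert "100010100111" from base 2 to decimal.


Input: "100010100111" in base 2
Positional expansion:
  Digit '1' (value 1) x 2^11 = 2048
  Digit '0' (value 0) x 2^10 = 0
  Digit '0' (value 0) x 2^9 = 0
  Digit '0' (value 0) x 2^8 = 0
  Digit '1' (value 1) x 2^7 = 128
  Digit '0' (value 0) x 2^6 = 0
  Digit '1' (value 1) x 2^5 = 32
  Digit '0' (value 0) x 2^4 = 0
  Digit '0' (value 0) x 2^3 = 0
  Digit '1' (value 1) x 2^2 = 4
  Digit '1' (value 1) x 2^1 = 2
  Digit '1' (value 1) x 2^0 = 1
Sum = 2215

2215
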